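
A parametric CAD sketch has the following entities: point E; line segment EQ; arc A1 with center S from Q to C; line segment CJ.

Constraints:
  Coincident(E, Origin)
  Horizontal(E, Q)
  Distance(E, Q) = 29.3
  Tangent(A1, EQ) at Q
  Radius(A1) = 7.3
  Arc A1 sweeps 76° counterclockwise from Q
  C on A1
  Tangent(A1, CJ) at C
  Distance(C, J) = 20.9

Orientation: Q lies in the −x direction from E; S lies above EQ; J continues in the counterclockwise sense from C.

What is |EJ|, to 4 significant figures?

31.00

On A1, Q sits at bearing -90° from S; a 76° counterclockwise sweep puts C at bearing -14°, so C = S + 7.3·(cos -14°, sin -14°) = (-22.22, 5.534). Since A1 is tangent to CJ there, SC ⟂ CJ, so CJ runs along (−sin -14°, cos -14°); with |CJ| = 20.9, J = (-17.16, 25.81). Then |EJ| = |J − E| = 31.00.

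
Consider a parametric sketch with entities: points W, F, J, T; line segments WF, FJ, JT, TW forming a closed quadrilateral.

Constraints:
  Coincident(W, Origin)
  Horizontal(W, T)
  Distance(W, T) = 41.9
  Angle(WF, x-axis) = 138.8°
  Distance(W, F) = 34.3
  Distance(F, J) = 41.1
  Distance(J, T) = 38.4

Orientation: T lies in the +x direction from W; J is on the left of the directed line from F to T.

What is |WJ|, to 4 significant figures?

31.25

W is at the origin; W and T share the same y with |WT| = 41.9 and T in +x, so T = (41.9, 0). WF runs at 138.8° with |WF| = 34.3, so F = (-25.81, 22.59). J is determined by |FJ| = 41.1 and |JT| = 38.4 together: it lies at the intersection of circle(F, 41.1) and circle(T, 38.4). With |FT| = 71.38, the foot of the radical line on FT is 37.19 from F and the perpendicular offset is √(41.1² − 37.19²) = 17.49. Taking the left-of-FT solution: J = (15.01, 27.41).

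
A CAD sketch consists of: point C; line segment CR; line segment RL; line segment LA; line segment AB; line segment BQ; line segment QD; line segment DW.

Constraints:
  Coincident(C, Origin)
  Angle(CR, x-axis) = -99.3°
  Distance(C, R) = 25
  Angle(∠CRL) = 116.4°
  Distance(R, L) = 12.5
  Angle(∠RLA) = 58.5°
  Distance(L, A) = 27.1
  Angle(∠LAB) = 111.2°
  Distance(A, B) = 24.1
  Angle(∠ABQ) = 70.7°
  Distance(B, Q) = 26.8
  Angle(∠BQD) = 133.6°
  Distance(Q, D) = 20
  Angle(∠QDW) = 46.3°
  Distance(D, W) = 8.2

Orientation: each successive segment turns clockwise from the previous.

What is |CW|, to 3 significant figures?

28.5

C is at the origin; CR runs at -99.3° with length 25.0, so R = (-4.04, -24.7). ∠CRL = 116.4° gives RL at -163° from the x-axis; with |RL| = 12.5, L = (-16.0, -28.3). ∠RLA = 58.5° gives LA at 75.6° from the x-axis; with |LA| = 27.1, A = (-9.25, -2.10). ∠LAB = 111.2° gives AB at 6.80° from the x-axis; with |AB| = 24.1, B = (14.7, 0.755). ∠ABQ = 70.7° gives BQ at -102° from the x-axis; with |BQ| = 26.8, Q = (8.88, -25.4). ∠BQD = 133.6° gives QD at -149° from the x-axis; with |QD| = 20.0, D = (-8.24, -35.7). ∠QDW = 46.3° gives DW at 77.4° from the x-axis; with |DW| = 8.2, W = (-6.45, -27.7). Then |CW| = |W − C| = 28.5.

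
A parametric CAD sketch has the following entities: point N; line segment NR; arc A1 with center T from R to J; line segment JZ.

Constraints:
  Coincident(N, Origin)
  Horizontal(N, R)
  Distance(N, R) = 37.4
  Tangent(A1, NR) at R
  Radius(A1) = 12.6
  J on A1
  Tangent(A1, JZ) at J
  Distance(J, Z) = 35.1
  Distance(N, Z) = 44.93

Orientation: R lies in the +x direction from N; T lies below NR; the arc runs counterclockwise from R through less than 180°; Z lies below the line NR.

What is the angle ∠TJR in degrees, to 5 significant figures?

53.640°

N is at the origin; N and R share the same y with |NR| = 37.4 and R on the +x side, so R = (37.400, 0.0000). A1 meets NR tangentially, so TR is at right angles to NR, so T = R + (0, -12.6) = (37.400, -12.600). Since TJ ⟂ JZ (tangency), |TZ| = √(12.6² + 35.1²) = 37.293 regardless of where J sits on A1. So Z lies on both circle(N, 44.93) and circle(T, 37.293); the below-NR intersection is Z = (14.942, -42.373). J is the foot of the tangent from Z: J = (25.369, -8.8571).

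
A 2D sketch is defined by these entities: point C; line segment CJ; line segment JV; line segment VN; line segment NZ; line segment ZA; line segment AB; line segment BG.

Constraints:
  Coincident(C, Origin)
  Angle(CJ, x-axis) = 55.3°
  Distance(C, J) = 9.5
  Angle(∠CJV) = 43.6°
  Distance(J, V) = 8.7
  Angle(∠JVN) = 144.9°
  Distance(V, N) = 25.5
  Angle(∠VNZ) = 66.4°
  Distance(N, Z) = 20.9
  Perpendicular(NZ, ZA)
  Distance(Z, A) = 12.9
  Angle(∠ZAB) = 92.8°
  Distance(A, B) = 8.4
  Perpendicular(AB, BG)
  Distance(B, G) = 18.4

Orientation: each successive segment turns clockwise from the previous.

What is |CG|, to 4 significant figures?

24.05

∠ZAB = 92.8° gives AB at -47.00° from the x-axis; with |AB| = 8.4, B = (-2.413, -5.519). The perpendicularity gives BG at right angles to AB, so BG runs at -137.0°; with |BG| = 18.4, G = (-15.87, -18.07). Then |CG| = |G − C| = 24.05.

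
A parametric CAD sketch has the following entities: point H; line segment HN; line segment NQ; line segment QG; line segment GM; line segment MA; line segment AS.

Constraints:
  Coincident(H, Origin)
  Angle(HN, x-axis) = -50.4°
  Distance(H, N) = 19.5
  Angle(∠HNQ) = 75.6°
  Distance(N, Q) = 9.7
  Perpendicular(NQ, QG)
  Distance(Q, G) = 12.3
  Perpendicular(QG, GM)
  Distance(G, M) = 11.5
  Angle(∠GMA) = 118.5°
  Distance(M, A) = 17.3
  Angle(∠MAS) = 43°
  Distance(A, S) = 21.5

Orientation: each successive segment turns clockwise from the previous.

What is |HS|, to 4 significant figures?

15.94

H is at the origin; HN runs at -50.4° with length 19.5, so N = (12.43, -15.03). ∠HNQ = 75.6° gives NQ at -154.8° from the x-axis; with |NQ| = 9.7, Q = (3.653, -19.16). The perpendicularity gives QG at right angles to NQ, so QG runs at 115.2°; with |QG| = 12.3, G = (-1.584, -8.026). QG ⟂ GM, so GM runs at 25.20°; with |GM| = 11.5, M = (8.821, -3.129). ∠GMA = 118.5° gives MA at -36.30° from the x-axis; with |MA| = 17.3, A = (22.76, -13.37). ∠MAS = 43.0° gives AS at -173.3° from the x-axis; with |AS| = 21.5, S = (1.411, -15.88). Then |HS| = |S − H| = 15.94.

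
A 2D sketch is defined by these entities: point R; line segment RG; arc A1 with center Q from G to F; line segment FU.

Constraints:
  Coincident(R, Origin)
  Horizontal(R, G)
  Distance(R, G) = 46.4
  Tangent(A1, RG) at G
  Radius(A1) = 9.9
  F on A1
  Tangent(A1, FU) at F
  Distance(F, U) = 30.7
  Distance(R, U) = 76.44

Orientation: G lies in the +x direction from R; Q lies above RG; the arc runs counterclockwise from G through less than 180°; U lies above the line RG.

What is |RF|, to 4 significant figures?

55.53

R is at the origin; RG is horizontal with |RG| = 46.4 and G on the +x side, so G = (46.40, 0.000). A1 meets RG tangentially, so QG is at right angles to RG, so Q = G + (0, 9.9) = (46.40, 9.900). Since QF ⟂ FU (tangency), |QU| = √(9.9² + 30.7²) = 32.26 regardless of where F sits on A1. So U lies on both circle(R, 76.44) and circle(Q, 32.26); the above-RG intersection is U = (68.98, 32.93). F is the foot of the tangent from U: F = (55.26, 5.474).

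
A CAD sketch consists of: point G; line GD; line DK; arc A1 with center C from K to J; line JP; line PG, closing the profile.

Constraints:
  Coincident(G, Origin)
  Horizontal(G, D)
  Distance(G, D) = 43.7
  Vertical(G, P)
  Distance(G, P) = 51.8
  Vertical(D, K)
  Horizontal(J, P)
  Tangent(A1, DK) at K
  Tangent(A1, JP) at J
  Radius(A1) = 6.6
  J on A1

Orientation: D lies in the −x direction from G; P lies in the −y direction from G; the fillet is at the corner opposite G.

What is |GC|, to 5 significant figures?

58.476

G is at the origin; G and D share the same y with |GD| = 43.7 and D on the −x side, so D = (-43.700, 0.0000). GP is vertical with |GP| = 51.8 and P on the −y side, so P = (0.0000, -51.800). The virtual corner opposite G is at (-43.700, -51.800). The tangent condition forces CK to be normal to DK and tangency of A1 to JP means the radius CJ is perpendicular to JP, with radius 6.6, so the center C sits 6.6 in from both sides at C = (-37.100, -45.200). Then |GC| = |C − G| = 58.476.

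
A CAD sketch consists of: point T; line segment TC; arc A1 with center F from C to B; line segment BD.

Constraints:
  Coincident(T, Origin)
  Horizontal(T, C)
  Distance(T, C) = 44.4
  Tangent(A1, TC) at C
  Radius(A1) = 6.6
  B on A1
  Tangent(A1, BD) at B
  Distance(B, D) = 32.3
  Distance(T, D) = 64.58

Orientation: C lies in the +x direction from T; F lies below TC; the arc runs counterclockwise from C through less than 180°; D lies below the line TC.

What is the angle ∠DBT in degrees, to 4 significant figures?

127.9°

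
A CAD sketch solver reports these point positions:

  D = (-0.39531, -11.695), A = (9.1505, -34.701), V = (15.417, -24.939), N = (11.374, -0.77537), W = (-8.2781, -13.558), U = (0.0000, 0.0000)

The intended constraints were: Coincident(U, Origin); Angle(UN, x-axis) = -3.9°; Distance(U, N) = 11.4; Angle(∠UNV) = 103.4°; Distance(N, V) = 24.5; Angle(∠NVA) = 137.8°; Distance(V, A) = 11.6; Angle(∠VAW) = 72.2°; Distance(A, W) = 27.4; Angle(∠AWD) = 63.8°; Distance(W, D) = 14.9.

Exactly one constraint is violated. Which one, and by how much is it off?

Distance(W, D) = 14.9 — off by 6.80.

U = (0.00, 0.00) ✓; UN at -3.900° ✓; |UN| = 11.40 ✓; ∠UNV = 103.4° ✓; |NV| = 24.50 ✓; ∠NVA = 137.8° ✓; |VA| = 11.60 ✓; ∠VAW = 72.20° ✓; |AW| = 27.40 ✓; ∠AWD = 63.80° ✓; |WD| = 8.100 ✗.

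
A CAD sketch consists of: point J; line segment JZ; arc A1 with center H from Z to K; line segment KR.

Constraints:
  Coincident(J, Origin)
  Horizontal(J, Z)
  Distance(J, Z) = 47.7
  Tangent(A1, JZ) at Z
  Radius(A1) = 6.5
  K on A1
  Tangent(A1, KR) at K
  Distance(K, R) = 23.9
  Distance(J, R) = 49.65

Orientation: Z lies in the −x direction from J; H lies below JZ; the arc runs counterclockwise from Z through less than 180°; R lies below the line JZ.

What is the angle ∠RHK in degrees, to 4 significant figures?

74.79°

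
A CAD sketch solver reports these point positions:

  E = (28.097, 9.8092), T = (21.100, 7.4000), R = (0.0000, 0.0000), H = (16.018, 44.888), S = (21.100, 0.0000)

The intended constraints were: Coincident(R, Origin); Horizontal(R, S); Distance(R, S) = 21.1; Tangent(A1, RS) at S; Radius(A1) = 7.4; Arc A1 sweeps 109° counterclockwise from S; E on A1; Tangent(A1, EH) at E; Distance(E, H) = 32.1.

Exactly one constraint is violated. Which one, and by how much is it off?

Distance(E, H) = 32.1 — off by 5.00.

R = (0.00, 0.00) ✓; R.y = 0.00, S.y = 0.00 ✓; |RS| = 21.10 ✓; ∠(TS, SR) = 90.00° ✓; |TS| = 7.400 ✓; bearing(T→E) − bearing(T→S) = 109.0° ✓; |TE| = 7.400 ✓; ∠(TE, EH) = 90.00° ✓; |EH| = 37.10 ✗.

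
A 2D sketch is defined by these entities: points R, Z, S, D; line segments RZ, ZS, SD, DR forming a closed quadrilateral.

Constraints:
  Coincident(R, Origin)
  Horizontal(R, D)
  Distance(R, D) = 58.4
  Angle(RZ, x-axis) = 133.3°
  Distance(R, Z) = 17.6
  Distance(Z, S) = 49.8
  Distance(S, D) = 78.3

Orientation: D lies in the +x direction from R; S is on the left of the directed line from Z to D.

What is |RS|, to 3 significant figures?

59.3

Checks: |ZS| = 49.80 ✓; |SD| = 78.30 ✓.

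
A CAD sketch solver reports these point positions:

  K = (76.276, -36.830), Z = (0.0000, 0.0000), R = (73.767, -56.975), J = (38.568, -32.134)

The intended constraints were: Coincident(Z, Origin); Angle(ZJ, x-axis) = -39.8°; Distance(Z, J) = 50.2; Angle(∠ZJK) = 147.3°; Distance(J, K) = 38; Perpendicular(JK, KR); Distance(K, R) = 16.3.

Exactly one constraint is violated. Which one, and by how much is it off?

Distance(K, R) = 16.3 — off by 4.00.

Z = (0.00, 0.00) ✓; ZJ at -39.80° ✓; |ZJ| = 50.20 ✓; ∠ZJK = 147.3° ✓; |JK| = 38.00 ✓; ∠(JK, KR) = 90.00° ✓; |KR| = 20.30 ✗.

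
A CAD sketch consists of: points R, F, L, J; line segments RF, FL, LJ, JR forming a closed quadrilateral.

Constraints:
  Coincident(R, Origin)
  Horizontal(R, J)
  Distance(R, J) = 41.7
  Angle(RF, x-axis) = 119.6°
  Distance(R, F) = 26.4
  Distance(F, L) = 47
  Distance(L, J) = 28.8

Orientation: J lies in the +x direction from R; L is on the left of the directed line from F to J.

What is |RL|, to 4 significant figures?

43.62

R is at the origin; R and J share the same y with |RJ| = 41.7 and J in +x, so J = (41.7, 0). RF runs at 119.6° with |RF| = 26.4, so F = (-13.04, 22.95). L is determined by |FL| = 47.0 and |LJ| = 28.8 together: it lies at the intersection of circle(F, 47.0) and circle(J, 28.8). With |FJ| = 59.36, the foot of the radical line on FJ is 41.30 from F and the perpendicular offset is √(47.0² − 41.30²) = 22.44. Taking the left-of-FJ solution: L = (33.72, 27.67).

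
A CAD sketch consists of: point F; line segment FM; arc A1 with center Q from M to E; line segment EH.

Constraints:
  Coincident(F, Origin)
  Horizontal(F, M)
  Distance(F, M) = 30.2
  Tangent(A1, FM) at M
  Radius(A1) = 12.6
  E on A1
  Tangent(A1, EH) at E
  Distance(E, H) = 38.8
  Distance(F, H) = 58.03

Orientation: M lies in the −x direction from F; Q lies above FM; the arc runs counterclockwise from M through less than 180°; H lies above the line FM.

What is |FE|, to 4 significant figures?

22.98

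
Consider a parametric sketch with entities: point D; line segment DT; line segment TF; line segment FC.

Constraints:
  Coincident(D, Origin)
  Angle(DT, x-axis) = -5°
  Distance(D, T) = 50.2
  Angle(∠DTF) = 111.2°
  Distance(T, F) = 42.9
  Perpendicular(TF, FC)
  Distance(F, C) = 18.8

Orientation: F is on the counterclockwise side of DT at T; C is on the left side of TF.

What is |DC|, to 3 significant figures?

67.2

D is at the origin; DT runs at -5.0° with length 50.2, so T = 50.2·(cos -5.0°, sin -5.0°) = (50.0, -4.38). ∠DTF = 111.2°, so TF runs at -5.0° + (180° − 111.2°) = 63.8° from the x-axis; with |TF| = 42.9, F = T + 42.9·(cos 63.8°, sin 63.8°) = (68.9, 34.1). The perpendicularity gives FC at right angles to TF; with |FC| = 18.8 on the left of TF, C = F + 18.8·(-0.897, 0.442) = (52.1, 42.4). Then |DC| = |C − D| = 67.2.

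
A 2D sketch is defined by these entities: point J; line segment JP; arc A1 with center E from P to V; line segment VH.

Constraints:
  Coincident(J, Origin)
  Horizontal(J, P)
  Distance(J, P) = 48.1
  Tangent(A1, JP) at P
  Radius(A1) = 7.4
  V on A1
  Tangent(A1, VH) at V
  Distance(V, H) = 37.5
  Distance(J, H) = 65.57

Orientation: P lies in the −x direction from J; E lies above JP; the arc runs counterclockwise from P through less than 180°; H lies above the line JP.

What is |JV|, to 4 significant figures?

41.71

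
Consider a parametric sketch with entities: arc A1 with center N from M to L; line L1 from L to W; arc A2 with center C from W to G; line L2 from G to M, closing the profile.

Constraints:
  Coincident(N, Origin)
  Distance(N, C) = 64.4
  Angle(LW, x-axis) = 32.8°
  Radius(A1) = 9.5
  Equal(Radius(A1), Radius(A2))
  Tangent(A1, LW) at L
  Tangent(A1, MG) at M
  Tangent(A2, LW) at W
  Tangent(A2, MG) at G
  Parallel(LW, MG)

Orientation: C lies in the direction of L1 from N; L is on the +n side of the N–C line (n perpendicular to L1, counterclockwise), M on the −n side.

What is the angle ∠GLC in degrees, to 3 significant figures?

8.05°

The slot axis is L1's direction at 32.8°, so u = (cos 32.8°, sin 32.8°) = (0.841, 0.542) and n = (−sin 32.8°, cos 32.8°) = (-0.542, 0.841). N is at the origin and C lies 64.4 along u from N, so C = 64.4·u = (54.1, 34.9). Tangency of A1 to both parallel lines with radius 9.5 puts L and M at N ± 9.5·n: L = (-5.15, 7.99), M = (5.15, -7.99). Equal radii place W and G the same way about C: W = C + 9.5·n = (49.0, 42.9), G = C − 9.5·n = (59.3, 26.9). Then cos ∠GLC = LG·LC / (|LG||LC|), giving 8.05°.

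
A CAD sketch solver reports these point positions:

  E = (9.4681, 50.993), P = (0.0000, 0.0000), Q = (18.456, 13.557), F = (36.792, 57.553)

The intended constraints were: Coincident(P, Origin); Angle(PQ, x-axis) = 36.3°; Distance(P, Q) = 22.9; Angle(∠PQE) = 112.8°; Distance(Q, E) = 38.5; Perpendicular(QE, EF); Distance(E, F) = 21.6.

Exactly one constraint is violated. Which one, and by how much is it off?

Distance(E, F) = 21.6 — off by 6.50.

P = (0.00, 0.00) ✓; PQ at 36.30° ✓; |PQ| = 22.90 ✓; ∠PQE = 112.8° ✓; |QE| = 38.50 ✓; ∠(QE, EF) = 90.00° ✓; |EF| = 28.10 ✗.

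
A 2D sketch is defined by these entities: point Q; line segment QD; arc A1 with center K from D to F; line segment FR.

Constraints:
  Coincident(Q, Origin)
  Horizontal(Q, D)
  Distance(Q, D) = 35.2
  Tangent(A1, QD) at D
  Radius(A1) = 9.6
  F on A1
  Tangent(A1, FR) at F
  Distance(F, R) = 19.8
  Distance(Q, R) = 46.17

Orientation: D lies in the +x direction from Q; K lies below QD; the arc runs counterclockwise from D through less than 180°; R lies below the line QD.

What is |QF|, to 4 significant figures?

29.42

Checks: |KD| = 9.600 ✓; |KF| = 9.600 ✓; ∠(KF, FR) = 90.00° ✓; |FR| = 19.80 ✓; |QR| = 46.17 ✓.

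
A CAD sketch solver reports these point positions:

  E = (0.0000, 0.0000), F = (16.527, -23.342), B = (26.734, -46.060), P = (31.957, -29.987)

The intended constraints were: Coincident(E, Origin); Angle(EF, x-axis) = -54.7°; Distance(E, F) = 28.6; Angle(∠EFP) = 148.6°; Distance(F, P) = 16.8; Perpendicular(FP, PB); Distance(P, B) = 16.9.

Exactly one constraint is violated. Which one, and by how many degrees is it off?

Perpendicular(FP, PB) — off by 5.30°.

E = (0.00, 0.00) ✓; EF at -54.70° ✓; |EF| = 28.60 ✓; ∠EFP = 148.6° ✓; |FP| = 16.80 ✓; ∠(FP, PB) = 84.70° ✗; |PB| = 16.90 ✓.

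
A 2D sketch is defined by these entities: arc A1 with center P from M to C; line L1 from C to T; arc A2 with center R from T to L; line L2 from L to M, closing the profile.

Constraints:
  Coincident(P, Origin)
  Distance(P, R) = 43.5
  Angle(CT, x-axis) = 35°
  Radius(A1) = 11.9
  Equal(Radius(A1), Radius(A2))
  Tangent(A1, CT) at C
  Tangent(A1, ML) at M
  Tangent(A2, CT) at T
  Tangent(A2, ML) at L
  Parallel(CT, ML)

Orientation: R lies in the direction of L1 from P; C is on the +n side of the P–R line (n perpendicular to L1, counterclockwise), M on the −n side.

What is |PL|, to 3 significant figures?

45.1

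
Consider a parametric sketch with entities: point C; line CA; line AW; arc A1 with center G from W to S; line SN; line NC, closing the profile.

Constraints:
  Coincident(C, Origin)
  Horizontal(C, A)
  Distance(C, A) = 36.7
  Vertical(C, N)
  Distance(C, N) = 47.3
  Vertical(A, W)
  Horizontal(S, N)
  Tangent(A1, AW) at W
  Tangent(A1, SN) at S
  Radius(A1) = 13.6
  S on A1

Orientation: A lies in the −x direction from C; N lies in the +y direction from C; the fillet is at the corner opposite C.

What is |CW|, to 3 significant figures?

49.8

The virtual corner opposite C is at (-36.7, 47.3). Since A1 is tangent to AW there, GW ⟂ AW and A1 meets SN tangentially, so GS is at right angles to SN, with radius 13.6, so the center G sits 13.6 in from both sides at G = (-23.1, 33.7). That places the tangent points at W = (-36.7, 33.7) on AW and S = (-23.1, 47.3) on SN. Then |CW| = |W − C| = 49.8.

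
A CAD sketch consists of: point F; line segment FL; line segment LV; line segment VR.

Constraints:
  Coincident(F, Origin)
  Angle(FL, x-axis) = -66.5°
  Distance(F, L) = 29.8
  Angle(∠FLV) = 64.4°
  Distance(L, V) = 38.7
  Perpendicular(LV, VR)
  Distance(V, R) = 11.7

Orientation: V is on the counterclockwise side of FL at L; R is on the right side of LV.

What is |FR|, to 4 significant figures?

46.42

F is at the origin; FL runs at -66.5° with length 29.8, so L = 29.8·(cos -66.5°, sin -66.5°) = (11.88, -27.33). ∠FLV = 64.4°, so LV runs at -66.5° + (180° − 64.4°) = 49.10° from the x-axis; with |LV| = 38.7, V = L + 38.7·(cos 49.10°, sin 49.10°) = (37.22, 1.923). The perpendicularity gives VR at right angles to LV; with |VR| = 11.7 on the right of LV, R = V + 11.7·(0.7559, -0.6547) = (46.06, -5.737). Then |FR| = |R − F| = 46.42.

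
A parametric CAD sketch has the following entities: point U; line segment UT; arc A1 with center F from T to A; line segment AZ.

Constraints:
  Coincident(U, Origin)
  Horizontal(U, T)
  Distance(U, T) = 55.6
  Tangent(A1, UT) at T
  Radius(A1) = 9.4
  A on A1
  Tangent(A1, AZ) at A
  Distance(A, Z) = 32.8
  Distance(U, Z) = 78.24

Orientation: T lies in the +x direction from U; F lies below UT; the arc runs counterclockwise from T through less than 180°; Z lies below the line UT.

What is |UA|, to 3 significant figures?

50.0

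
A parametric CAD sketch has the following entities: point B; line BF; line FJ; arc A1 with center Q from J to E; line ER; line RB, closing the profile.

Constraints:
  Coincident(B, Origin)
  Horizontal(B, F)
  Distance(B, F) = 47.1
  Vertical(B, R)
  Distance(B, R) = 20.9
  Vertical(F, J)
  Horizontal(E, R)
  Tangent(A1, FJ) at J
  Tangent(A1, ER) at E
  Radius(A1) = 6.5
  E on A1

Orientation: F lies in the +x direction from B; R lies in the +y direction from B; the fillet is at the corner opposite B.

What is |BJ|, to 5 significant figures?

49.252

B is at the origin; BF is horizontal with |BF| = 47.1 and F on the +x side, so F = (47.100, 0.0000). BR is vertical with |BR| = 20.9 and R on the +y side, so R = (0.0000, 20.900). The virtual corner opposite B is at (47.100, 20.900). The tangent condition forces QJ to be normal to FJ and tangency of A1 to ER means the radius QE is perpendicular to ER, with radius 6.5, so the center Q sits 6.5 in from both sides at Q = (40.600, 14.400). That places the tangent points at J = (47.100, 14.400) on FJ and E = (40.600, 20.900) on ER. Then |BJ| = |J − B| = 49.252.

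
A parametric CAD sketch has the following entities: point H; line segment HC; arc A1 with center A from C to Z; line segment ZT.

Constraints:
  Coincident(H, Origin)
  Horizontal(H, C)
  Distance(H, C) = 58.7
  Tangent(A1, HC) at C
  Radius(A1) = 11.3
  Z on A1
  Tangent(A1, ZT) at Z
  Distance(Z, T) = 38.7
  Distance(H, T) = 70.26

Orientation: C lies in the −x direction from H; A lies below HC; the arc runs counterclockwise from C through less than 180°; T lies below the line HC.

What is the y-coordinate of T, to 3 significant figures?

-50.4

H is at the origin; HC is horizontal with |HC| = 58.7 and C on the −x side, so C = (-58.7, 0.00). Since A1 is tangent to HC there, AC ⟂ HC, so A = C + (0, -11.3) = (-58.7, -11.3). Since AZ ⟂ ZT (tangency), |AT| = √(11.3² + 38.7²) = 40.3 regardless of where Z sits on A1. So T lies on both circle(H, 70.26) and circle(A, 40.3); the below-HC intersection is T = (-48.9, -50.4). Z is the foot of the tangent from T: Z = (-68.5, -17.0).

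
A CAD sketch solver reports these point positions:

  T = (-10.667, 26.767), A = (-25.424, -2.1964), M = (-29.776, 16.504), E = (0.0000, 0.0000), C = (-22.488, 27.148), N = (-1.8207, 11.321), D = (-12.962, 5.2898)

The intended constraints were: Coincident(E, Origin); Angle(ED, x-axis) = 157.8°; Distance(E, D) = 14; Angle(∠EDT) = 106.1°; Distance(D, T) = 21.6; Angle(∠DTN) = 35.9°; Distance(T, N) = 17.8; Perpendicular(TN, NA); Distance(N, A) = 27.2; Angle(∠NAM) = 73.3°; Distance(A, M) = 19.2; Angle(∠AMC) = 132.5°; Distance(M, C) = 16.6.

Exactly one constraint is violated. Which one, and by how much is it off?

Distance(M, C) = 16.6 — off by 3.70.

E = (0.00, 0.00) ✓; ED at 157.8° ✓; |ED| = 14.00 ✓; ∠EDT = 106.1° ✓; |DT| = 21.60 ✓; ∠DTN = 35.90° ✓; |TN| = 17.80 ✓; ∠(TN, NA) = 90.00° ✓; |NA| = 27.20 ✓; ∠NAM = 73.30° ✓; |AM| = 19.20 ✓; ∠AMC = 132.5° ✓; |MC| = 12.90 ✗.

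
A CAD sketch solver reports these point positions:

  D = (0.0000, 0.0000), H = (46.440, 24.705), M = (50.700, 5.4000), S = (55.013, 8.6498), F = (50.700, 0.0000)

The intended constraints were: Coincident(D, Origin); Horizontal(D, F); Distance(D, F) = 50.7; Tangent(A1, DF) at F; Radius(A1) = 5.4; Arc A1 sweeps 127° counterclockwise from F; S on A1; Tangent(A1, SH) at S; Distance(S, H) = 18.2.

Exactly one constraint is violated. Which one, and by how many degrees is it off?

Tangent(A1, SH) at S — off by 8.90°.

D = (0.00, 0.00) ✓; D.y = 0.00, F.y = 0.00 ✓; |DF| = 50.70 ✓; ∠(MF, FD) = 90.00° ✓; |MF| = 5.400 ✓; bearing(M→S) − bearing(M→F) = 127.0° ✓; |MS| = 5.400 ✓; ∠(MS, SH) = 98.90° ✗; |SH| = 18.20 ✓.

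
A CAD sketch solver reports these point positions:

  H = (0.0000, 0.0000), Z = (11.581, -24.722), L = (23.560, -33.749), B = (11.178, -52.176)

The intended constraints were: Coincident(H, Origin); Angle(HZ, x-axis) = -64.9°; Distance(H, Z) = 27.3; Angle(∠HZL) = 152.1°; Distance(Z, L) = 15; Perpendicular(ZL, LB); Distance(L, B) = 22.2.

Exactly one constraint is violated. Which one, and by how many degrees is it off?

Perpendicular(ZL, LB) — off by 3.10°.

H = (0.00, 0.00) ✓; HZ at -64.90° ✓; |HZ| = 27.30 ✓; ∠HZL = 152.1° ✓; |ZL| = 15.00 ✓; ∠(ZL, LB) = 86.90° ✗; |LB| = 22.20 ✓.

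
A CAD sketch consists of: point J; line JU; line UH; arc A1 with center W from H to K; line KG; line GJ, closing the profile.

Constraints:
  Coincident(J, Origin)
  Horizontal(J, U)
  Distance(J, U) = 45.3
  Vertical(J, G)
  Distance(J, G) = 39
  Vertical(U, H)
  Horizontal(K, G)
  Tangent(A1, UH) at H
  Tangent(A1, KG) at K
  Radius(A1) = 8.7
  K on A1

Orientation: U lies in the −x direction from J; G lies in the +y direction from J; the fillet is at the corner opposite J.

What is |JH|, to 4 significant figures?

54.50

J is at the origin; J and U share the same y with |JU| = 45.3 and U on the −x side, so U = (-45.30, 0.000). JG is vertical with |JG| = 39.0 and G on the +y side, so G = (0.000, 39.00). The virtual corner opposite J is at (-45.30, 39.00). A1 meets UH tangentially, so WH is at right angles to UH and tangency of A1 to KG means the radius WK is perpendicular to KG, with radius 8.7, so the center W sits 8.7 in from both sides at W = (-36.60, 30.30). That places the tangent points at H = (-45.30, 30.30) on UH and K = (-36.60, 39.00) on KG. Then |JH| = |H − J| = 54.50.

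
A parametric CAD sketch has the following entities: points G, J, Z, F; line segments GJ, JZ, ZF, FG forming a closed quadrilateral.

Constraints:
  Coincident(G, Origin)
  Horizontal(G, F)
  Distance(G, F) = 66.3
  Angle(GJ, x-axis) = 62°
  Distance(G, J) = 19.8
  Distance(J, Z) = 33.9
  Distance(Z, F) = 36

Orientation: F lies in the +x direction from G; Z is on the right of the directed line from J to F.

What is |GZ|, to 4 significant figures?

32.37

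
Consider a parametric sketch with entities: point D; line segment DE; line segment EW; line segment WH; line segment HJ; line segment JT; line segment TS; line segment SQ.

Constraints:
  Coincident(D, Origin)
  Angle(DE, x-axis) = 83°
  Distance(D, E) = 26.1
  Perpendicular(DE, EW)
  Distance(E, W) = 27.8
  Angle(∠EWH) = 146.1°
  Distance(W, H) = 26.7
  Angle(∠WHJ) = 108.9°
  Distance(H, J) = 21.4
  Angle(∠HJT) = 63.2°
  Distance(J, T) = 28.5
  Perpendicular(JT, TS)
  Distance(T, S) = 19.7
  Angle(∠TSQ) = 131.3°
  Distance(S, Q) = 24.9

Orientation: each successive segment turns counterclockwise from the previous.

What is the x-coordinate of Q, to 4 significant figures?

-57.82

D is at the origin; DE runs at 83.0° with length 26.1, so E = (3.181, 25.91). DE ⟂ EW, so EW runs at 173.0°; with |EW| = 27.8, W = (-24.41, 29.29). ∠EWH = 146.1° gives WH at -153.1° from the x-axis; with |WH| = 26.7, H = (-48.22, 17.21). ∠WHJ = 108.9° gives HJ at -82.00° from the x-axis; with |HJ| = 21.4, J = (-45.24, -3.978). ∠HJT = 63.2° gives JT at 34.80° from the x-axis; with |JT| = 28.5, T = (-21.84, 12.29). JT is perpendicular to TS, so TS runs at 124.8°; with |TS| = 19.7, S = (-33.08, 28.46). ∠TSQ = 131.3° gives SQ at 173.5° from the x-axis; with |SQ| = 24.9, Q = (-57.82, 31.28). So Q.x = -57.82.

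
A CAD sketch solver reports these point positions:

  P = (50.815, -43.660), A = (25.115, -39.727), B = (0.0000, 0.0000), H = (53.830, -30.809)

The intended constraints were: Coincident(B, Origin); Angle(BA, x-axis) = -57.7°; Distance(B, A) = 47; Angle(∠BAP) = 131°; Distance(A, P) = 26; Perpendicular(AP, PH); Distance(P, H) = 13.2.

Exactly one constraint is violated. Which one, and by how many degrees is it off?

Perpendicular(AP, PH) — off by 4.50°.

B = (0.00, 0.00) ✓; BA at -57.70° ✓; |BA| = 47.00 ✓; ∠BAP = 131.0° ✓; |AP| = 26.00 ✓; ∠(AP, PH) = 85.50° ✗; |PH| = 13.20 ✓.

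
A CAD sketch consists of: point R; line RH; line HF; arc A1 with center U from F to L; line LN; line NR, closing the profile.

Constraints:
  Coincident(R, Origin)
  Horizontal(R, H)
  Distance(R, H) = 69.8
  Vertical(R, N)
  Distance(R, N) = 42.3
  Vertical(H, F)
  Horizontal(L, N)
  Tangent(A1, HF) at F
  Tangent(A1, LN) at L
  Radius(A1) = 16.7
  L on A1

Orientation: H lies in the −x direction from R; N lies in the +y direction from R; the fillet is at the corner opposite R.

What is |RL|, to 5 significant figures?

67.889

R is at the origin; R and H share the same y with |RH| = 69.8 and H on the −x side, so H = (-69.800, 0.0000). R and N share the same x with |RN| = 42.3 and N on the +y side, so N = (0.0000, 42.300). The virtual corner opposite R is at (-69.800, 42.300). Tangency of A1 to HF means the radius UF is perpendicular to HF and since A1 is tangent to LN there, UL ⟂ LN, with radius 16.7, so the center U sits 16.7 in from both sides at U = (-53.100, 25.600). That places the tangent points at F = (-69.800, 25.600) on HF and L = (-53.100, 42.300) on LN. Then |RL| = |L − R| = 67.889.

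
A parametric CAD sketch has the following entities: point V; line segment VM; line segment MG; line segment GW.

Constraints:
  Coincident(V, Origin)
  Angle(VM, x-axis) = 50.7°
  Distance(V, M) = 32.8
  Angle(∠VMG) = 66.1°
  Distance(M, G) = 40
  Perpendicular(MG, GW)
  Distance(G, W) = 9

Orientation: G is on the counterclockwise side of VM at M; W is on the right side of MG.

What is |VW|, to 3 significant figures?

47.3

∠VMG = 66.1°, so MG runs at 50.7° + (180° − 66.1°) = 165° from the x-axis; with |MG| = 40.0, G = M + 40.0·(cos 165°, sin 165°) = (-17.8, 36.0). The perpendicularity gives GW at right angles to MG; with |GW| = 9.0 on the right of MG, W = G + 9.0·(0.266, 0.964) = (-15.4, 44.7). Then |VW| = |W − V| = 47.3.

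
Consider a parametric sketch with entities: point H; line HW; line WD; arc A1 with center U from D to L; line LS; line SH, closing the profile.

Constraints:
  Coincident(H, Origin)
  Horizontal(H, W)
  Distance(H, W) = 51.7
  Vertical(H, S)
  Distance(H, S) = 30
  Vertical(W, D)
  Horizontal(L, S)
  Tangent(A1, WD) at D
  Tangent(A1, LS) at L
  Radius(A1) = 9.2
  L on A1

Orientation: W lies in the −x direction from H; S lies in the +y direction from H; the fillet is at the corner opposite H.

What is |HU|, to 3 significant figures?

47.3

H is at the origin; H and W share the same y with |HW| = 51.7 and W on the −x side, so W = (-51.7, 0.00). H and S share the same x with |HS| = 30.0 and S on the +y side, so S = (0.00, 30.0). The virtual corner opposite H is at (-51.7, 30.0). A1 meets WD tangentially, so UD is at right angles to WD and tangency of A1 to LS means the radius UL is perpendicular to LS, with radius 9.2, so the center U sits 9.2 in from both sides at U = (-42.5, 20.8). Then |HU| = |U − H| = 47.3.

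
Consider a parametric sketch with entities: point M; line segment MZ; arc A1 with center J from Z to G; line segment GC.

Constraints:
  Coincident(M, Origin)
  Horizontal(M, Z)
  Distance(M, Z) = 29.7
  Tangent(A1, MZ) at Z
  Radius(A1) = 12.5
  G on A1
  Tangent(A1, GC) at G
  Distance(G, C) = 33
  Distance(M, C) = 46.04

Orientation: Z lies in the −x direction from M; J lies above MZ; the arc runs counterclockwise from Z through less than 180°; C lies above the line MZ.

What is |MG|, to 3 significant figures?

20.6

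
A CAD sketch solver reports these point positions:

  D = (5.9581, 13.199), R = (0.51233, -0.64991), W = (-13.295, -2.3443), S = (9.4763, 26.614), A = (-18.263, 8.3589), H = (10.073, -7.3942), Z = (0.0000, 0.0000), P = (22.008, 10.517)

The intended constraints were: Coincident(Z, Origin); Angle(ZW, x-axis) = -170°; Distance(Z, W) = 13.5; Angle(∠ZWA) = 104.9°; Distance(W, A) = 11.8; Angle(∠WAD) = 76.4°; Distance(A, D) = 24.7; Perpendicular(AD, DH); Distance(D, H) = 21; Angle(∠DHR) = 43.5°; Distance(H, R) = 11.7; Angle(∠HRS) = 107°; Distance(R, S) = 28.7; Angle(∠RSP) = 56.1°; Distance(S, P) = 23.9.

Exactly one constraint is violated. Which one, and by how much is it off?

Distance(S, P) = 23.9 — off by 3.50.

Z = (0.00, 0.00) ✓; ZW at -170.0° ✓; |ZW| = 13.50 ✓; ∠ZWA = 104.9° ✓; |WA| = 11.80 ✓; ∠WAD = 76.40° ✓; |AD| = 24.70 ✓; ∠(AD, DH) = 90.00° ✓; |DH| = 21.00 ✓; ∠DHR = 43.50° ✓; |HR| = 11.70 ✓; ∠HRS = 107.0° ✓; |RS| = 28.70 ✓; ∠RSP = 56.10° ✓; |SP| = 20.40 ✗.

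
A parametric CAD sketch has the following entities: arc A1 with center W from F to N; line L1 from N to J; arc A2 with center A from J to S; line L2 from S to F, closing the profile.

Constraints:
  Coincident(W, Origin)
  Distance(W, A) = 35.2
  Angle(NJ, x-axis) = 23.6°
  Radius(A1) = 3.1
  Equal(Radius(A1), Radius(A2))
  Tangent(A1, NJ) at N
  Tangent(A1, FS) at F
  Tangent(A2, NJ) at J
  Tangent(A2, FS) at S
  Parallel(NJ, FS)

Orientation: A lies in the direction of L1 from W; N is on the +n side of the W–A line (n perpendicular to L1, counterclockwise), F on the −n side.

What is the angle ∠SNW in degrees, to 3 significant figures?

80.0°

The slot axis is L1's direction at 23.6°, so u = (cos 23.6°, sin 23.6°) = (0.916, 0.400) and n = (−sin 23.6°, cos 23.6°) = (-0.400, 0.916). W is at the origin and A lies 35.2 along u from W, so A = 35.2·u = (32.3, 14.1). Tangency of A1 to both parallel lines with radius 3.1 puts N and F at W ± 3.1·n: N = (-1.24, 2.84), F = (1.24, -2.84). Equal radii place J and S the same way about A: J = A + 3.1·n = (31.0, 16.9), S = A − 3.1·n = (33.5, 11.3). Then cos ∠SNW = NS·NW / (|NS||NW|), giving 80.0°.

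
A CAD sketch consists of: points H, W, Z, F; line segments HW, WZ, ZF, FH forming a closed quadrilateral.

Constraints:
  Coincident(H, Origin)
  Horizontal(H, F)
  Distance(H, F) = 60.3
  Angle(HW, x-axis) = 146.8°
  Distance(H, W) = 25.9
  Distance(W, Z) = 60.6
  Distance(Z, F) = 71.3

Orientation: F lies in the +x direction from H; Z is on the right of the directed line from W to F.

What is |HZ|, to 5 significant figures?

41.538

H is at the origin; H and F share the same y with |HF| = 60.3 and F in +x, so F = (60.3, 0). HW runs at 146.8° with |HW| = 25.9, so W = (-21.672, 14.182). Z is determined by |WZ| = 60.6 and |ZF| = 71.3 together: it lies at the intersection of circle(W, 60.6) and circle(F, 71.3). With |WF| = 83.190, the foot of the radical line on WF is 33.112 from W and the perpendicular offset is √(60.6² − 33.112²) = 50.754. Taking the right-of-WF solution: Z = (2.3032, -41.474).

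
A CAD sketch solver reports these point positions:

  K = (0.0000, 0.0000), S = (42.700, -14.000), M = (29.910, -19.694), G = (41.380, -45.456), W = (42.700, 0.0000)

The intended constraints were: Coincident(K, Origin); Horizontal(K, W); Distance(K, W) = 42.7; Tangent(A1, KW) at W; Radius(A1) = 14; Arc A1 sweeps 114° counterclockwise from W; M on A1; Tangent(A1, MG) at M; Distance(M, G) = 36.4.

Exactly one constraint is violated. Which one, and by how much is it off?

Distance(M, G) = 36.4 — off by 8.20.

K = (0.00, 0.00) ✓; K.y = 0.00, W.y = 0.00 ✓; |KW| = 42.70 ✓; ∠(SW, WK) = 90.00° ✓; |SW| = 14.00 ✓; bearing(S→M) − bearing(S→W) = 114.0° ✓; |SM| = 14.00 ✓; ∠(SM, MG) = 90.00° ✓; |MG| = 28.20 ✗.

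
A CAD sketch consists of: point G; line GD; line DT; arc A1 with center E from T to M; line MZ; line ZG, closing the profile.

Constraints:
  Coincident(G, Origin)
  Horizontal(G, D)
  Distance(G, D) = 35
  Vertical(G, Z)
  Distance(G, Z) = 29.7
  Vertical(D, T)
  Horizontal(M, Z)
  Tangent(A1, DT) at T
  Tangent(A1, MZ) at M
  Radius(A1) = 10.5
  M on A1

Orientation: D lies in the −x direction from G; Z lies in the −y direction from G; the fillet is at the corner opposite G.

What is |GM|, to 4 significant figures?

38.50

G is at the origin; GD is horizontal with |GD| = 35.0 and D on the −x side, so D = (-35.00, 0.000). GZ is vertical with |GZ| = 29.7 and Z on the −y side, so Z = (0.000, -29.70). The virtual corner opposite G is at (-35.00, -29.70). The tangent condition forces ET to be normal to DT and since A1 is tangent to MZ there, EM ⟂ MZ, with radius 10.5, so the center E sits 10.5 in from both sides at E = (-24.50, -19.20). That places the tangent points at T = (-35.00, -19.20) on DT and M = (-24.50, -29.70) on MZ. Then |GM| = |M − G| = 38.50.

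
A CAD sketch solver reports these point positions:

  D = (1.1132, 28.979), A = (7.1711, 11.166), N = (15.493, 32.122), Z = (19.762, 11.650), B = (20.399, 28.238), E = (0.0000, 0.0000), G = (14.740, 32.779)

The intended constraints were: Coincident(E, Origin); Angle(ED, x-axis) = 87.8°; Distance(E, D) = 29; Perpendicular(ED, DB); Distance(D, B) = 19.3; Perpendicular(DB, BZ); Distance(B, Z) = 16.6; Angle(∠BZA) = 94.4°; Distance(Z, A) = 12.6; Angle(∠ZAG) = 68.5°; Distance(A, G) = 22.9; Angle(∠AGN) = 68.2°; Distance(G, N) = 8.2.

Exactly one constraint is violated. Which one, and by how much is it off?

Distance(G, N) = 8.2 — off by 7.20.

E = (0.00, 0.00) ✓; ED at 87.80° ✓; |ED| = 29.00 ✓; ∠(ED, DB) = 90.00° ✓; |DB| = 19.30 ✓; ∠(DB, BZ) = 90.00° ✓; |BZ| = 16.60 ✓; ∠BZA = 94.40° ✓; |ZA| = 12.60 ✓; ∠ZAG = 68.50° ✓; |AG| = 22.90 ✓; ∠AGN = 68.20° ✓; |GN| = 0.9993 ✗.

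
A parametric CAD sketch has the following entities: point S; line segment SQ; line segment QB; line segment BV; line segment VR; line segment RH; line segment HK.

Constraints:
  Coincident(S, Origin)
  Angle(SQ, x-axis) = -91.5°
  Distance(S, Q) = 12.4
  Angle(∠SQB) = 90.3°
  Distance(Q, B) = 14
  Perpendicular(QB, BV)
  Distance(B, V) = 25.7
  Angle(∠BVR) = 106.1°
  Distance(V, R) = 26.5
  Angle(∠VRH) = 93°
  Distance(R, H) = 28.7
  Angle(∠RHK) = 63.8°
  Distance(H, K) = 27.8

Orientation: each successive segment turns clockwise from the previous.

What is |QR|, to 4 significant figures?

34.98

S is at the origin; SQ runs at -91.5° with length 12.4, so Q = (-0.3246, -12.40). ∠SQB = 90.3° gives QB at 178.8° from the x-axis; with |QB| = 14.0, B = (-14.32, -12.10). QB ⟂ BV, so BV runs at 88.80°; with |BV| = 25.7, V = (-13.78, 13.59). ∠BVR = 106.1° gives VR at 14.90° from the x-axis; with |VR| = 26.5, R = (11.83, 20.41). Then |QR| = |R − Q| = 34.98.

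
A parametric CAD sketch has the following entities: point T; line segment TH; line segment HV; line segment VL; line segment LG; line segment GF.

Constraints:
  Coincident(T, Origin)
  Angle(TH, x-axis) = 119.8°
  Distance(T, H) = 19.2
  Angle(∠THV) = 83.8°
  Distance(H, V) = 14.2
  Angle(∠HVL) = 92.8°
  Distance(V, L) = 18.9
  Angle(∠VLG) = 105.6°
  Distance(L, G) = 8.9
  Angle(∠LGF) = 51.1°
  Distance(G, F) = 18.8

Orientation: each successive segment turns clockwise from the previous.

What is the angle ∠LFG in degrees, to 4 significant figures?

27.67°

∠VLG = 105.6° gives LG at -138.0° from the x-axis; with |LG| = 8.9, G = (5.260, -0.5382). ∠LGF = 51.1° gives GF at 93.10° from the x-axis; with |GF| = 18.8, F = (4.243, 18.23). Then cos ∠LFG = FL·FG / (|FL||FG|), giving 27.67°.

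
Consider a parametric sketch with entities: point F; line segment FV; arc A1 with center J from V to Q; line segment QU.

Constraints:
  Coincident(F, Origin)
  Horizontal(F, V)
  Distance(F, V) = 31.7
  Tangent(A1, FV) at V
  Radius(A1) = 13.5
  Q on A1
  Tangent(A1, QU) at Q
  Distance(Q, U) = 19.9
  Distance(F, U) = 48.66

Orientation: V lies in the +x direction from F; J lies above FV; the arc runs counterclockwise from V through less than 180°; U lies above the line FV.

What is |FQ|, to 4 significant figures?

47.71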